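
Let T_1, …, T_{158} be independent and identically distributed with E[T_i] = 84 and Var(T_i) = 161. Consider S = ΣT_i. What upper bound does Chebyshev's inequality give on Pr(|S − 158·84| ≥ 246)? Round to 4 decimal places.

Var(S) = n·Var(T_i) = 158·161 = 25438.
Chebyshev: Pr(|S − 158·84| ≥ 246) ≤ Var(S)/246² = 25438/60516 = 0.4204.

0.4204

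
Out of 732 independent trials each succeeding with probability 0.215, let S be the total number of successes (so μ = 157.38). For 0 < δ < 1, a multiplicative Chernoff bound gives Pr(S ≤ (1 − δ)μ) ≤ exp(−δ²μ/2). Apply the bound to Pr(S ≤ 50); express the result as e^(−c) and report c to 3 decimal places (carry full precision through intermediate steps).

36.633

Write 50 = (1 − δ)μ, so δ = 1 − 50/157.38 = 0.6822976…
Then the exponent is δ²μ/2 = (μ − 50)²/(2μ) = 36.632559.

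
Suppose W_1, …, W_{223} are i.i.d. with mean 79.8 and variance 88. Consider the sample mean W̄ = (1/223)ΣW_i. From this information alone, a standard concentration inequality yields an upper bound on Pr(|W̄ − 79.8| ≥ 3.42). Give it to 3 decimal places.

0.034

With mean and variance of each term known, Chebyshev's inequality bounds the deviation of the sum (or sample mean).
Var(W̄) = Var(W_i)/n = 88/223 = 0.39462.
Chebyshev: Pr(|W̄ − 79.8| ≥ 3.42) ≤ Var(W̄)/(3.42)² = 88/(223·3.42²) = 0.0337.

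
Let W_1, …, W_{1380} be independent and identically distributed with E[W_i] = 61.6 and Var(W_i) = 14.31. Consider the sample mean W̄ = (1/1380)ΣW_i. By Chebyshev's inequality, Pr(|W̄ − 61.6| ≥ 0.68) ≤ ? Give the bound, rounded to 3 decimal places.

Var(W̄) = Var(W_i)/n = 14.31/1380 = 0.01037.
Chebyshev: Pr(|W̄ − 61.6| ≥ 0.68) ≤ Var(W̄)/(0.68)² = 14.31/(1380·0.68²) = 0.0224.

0.022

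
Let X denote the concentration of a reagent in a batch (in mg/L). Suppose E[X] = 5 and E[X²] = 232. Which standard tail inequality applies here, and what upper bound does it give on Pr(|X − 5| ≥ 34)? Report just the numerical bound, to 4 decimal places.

The first two moments determine the variance, so Chebyshev's inequality is the sharpest standard bound available.
Var(X) = E[X²] − (E[X])² = 232 − 25 = 207.
Chebyshev's inequality: Pr(|X − μ| ≥ t) ≤ Var(X)/t² = 207/1156 = 0.1791.

0.1791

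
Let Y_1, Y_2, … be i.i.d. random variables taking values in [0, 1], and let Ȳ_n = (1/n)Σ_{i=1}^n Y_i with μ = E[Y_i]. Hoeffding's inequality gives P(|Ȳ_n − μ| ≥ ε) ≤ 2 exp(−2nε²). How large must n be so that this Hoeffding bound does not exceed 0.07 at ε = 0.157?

69

Require 2·exp(−2nε²) ≤ 0.07, i.e. 2nε² ≥ ln(2/0.07) = 3.352407.
So n ≥ 3.352407 / (2·0.157²) = 68.003.
The smallest integer n is 69.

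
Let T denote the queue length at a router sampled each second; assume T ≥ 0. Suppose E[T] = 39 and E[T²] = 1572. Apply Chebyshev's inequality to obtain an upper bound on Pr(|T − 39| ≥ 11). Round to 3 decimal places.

0.421

Var(T) = E[T²] − (E[T])² = 1572 − 1521 = 51.
Chebyshev's inequality: Pr(|T − μ| ≥ t) ≤ Var(T)/t² = 51/121 = 0.4215.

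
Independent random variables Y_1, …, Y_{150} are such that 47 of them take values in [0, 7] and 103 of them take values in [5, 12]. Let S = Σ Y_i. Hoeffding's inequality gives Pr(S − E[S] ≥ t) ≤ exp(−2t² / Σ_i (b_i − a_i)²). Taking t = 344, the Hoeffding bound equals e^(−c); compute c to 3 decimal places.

32.200

Σ(b_i − a_i)² = 47·7² + 103·7² = 7350.
c = 2t² / 7350 = 2·344² / 7350 = 32.2003.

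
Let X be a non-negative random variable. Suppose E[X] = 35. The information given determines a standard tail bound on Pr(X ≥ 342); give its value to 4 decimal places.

0.1023

Only the mean of a non-negative variable is known, so Markov's inequality is the applicable tail bound.
Markov's inequality: for a non-negative random variable, Pr(X ≥ a) ≤ E[X]/a.
Here E[X] = 35 and a = 342, so the bound is 35/342 = 0.1023.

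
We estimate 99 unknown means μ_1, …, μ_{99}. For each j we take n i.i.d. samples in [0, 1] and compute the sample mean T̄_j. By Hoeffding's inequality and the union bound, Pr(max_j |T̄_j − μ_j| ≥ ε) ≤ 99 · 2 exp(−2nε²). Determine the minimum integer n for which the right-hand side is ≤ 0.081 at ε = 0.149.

Need 2·99·exp(−2nε²) ≤ 0.081, i.e. exp(−2nε²) ≤ 0.081/198.
So 2nε² ≥ ln(198/0.081) = 7.801573.
Hence n ≥ 7.801573/(2·0.149²) = 175.703.
The smallest integer n is 176.

176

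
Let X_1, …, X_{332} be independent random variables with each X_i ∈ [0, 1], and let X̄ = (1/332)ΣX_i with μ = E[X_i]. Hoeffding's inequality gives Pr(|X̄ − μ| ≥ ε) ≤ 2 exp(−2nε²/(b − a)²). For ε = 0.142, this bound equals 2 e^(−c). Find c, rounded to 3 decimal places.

13.389

c = 2nε²/(b − a)² = 2·332·0.142² / 1² = 13.3889.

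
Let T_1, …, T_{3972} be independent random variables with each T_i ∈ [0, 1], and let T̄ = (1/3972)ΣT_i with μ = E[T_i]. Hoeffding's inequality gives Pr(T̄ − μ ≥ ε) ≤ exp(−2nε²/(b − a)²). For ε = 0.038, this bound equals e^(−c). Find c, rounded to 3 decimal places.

11.471

c = 2nε²/(b − a)² = 2·3972·0.038² / 1² = 11.4711.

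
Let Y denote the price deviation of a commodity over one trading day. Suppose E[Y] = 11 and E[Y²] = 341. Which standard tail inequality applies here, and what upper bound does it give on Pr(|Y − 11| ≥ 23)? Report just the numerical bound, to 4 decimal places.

The first two moments determine the variance, so Chebyshev's inequality is the sharpest standard bound available.
Var(Y) = E[Y²] − (E[Y])² = 341 − 121 = 220.
Chebyshev's inequality: Pr(|Y − μ| ≥ t) ≤ Var(Y)/t² = 220/529 = 0.4159.

0.4159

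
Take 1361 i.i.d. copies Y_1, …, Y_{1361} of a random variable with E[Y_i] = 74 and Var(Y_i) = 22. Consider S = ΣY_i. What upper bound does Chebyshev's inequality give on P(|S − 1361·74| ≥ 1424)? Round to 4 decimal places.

0.0148

Var(S) = n·Var(Y_i) = 1361·22 = 29942.
Chebyshev: P(|S − 1361·74| ≥ 1424) ≤ Var(S)/1424² = 29942/2027776 = 0.0148.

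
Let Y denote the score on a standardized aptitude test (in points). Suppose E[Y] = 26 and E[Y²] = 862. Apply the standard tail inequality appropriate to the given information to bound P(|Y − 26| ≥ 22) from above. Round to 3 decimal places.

0.384

The first two moments determine the variance, so Chebyshev's inequality is the sharpest standard bound available.
Var(Y) = E[Y²] − (E[Y])² = 862 − 676 = 186.
Chebyshev's inequality: P(|Y − μ| ≥ t) ≤ Var(Y)/t² = 186/484 = 0.3843.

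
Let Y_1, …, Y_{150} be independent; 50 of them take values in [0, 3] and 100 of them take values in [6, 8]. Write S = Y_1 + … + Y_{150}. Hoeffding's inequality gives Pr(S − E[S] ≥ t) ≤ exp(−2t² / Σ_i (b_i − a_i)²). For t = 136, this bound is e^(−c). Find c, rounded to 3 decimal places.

43.520

Σ(b_i − a_i)² = 50·3² + 100·2² = 850.
c = 2t² / 850 = 2·136² / 850 = 43.5200.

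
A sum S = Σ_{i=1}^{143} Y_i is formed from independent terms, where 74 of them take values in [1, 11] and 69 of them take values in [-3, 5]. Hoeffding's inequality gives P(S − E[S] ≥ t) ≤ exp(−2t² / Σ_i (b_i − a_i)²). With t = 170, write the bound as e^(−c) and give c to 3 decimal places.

Σ(b_i − a_i)² = 74·10² + 69·8² = 11816.
c = 2t² / 11816 = 2·170² / 11816 = 4.8917.

4.892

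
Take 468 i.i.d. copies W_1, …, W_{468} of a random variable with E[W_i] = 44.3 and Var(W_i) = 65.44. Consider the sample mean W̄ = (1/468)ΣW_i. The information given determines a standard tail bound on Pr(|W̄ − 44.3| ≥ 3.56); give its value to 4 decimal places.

With mean and variance of each term known, Chebyshev's inequality bounds the deviation of the sum (or sample mean).
Var(W̄) = Var(W_i)/n = 65.44/468 = 0.13983.
Chebyshev: Pr(|W̄ − 44.3| ≥ 3.56) ≤ Var(W̄)/(3.56)² = 65.44/(468·3.56²) = 0.0110.

0.0110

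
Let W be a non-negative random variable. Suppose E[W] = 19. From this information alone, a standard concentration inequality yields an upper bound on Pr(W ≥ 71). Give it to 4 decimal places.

Only the mean of a non-negative variable is known, so Markov's inequality is the applicable tail bound.
Markov's inequality: for a non-negative random variable, Pr(W ≥ a) ≤ E[W]/a.
Here E[W] = 19 and a = 71, so the bound is 19/71 = 0.2676.

0.2676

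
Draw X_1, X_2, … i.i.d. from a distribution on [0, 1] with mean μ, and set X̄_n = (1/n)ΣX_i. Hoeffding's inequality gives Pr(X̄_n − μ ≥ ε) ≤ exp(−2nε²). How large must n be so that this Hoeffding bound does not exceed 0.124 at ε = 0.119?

Require exp(−2nε²) ≤ 0.124, i.e. 2nε² ≥ ln(1/0.124) = 2.087474.
So n ≥ 2.087474 / (2·0.119²) = 73.705.
The smallest integer n is 74.

74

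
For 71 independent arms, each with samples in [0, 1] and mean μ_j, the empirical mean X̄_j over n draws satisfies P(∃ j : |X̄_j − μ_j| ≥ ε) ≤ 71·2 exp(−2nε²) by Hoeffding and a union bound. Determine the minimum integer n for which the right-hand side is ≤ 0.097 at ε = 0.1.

365

Need 2·71·exp(−2nε²) ≤ 0.097, i.e. exp(−2nε²) ≤ 0.097/142.
So 2nε² ≥ ln(142/0.097) = 7.288871.
Hence n ≥ 7.288871/(2·0.1²) = 364.444.
The smallest integer n is 365.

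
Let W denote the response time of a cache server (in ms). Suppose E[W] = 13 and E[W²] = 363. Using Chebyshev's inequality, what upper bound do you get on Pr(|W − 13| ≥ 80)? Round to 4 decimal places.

0.0303

Var(W) = E[W²] − (E[W])² = 363 − 169 = 194.
Chebyshev's inequality: Pr(|W − μ| ≥ t) ≤ Var(W)/t² = 194/6400 = 0.0303.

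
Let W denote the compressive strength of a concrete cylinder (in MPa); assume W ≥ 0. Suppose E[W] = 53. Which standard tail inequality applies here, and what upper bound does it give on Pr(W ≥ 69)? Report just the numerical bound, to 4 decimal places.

Only the mean of a non-negative variable is known, so Markov's inequality is the applicable tail bound.
Markov's inequality: for a non-negative random variable, Pr(W ≥ a) ≤ E[W]/a.
Here E[W] = 53 and a = 69, so the bound is 53/69 = 0.7681.

0.7681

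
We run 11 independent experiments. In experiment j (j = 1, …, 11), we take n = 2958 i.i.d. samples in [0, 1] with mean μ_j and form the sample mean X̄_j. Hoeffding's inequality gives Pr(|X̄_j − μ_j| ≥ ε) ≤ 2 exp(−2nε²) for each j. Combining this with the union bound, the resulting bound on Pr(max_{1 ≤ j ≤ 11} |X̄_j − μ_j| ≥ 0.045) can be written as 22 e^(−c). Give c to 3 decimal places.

Union bound over the 11 events: Pr(max_{1 ≤ j ≤ 11} |X̄_j − μ_j| ≥ 0.045) ≤ 11·2·exp(−2nε²) = 22 exp(−2·2958·0.045²).
So c = 2·2958·0.045² = 11.9799.

11.980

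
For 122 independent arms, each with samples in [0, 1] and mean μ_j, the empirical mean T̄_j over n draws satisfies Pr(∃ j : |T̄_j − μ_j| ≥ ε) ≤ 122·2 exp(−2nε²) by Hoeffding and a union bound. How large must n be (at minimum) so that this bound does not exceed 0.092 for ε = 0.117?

288

Need 2·122·exp(−2nε²) ≤ 0.092, i.e. exp(−2nε²) ≤ 0.092/244.
So 2nε² ≥ ln(244/0.092) = 7.883135.
Hence n ≥ 7.883135/(2·0.117²) = 287.937.
The smallest integer n is 288.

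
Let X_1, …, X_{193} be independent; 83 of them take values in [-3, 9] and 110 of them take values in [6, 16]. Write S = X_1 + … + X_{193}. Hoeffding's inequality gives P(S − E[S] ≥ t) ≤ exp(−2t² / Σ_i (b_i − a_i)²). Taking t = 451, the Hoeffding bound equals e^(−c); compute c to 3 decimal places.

17.724

Σ(b_i − a_i)² = 83·12² + 110·10² = 22952.
c = 2t² / 22952 = 2·451² / 22952 = 17.7240.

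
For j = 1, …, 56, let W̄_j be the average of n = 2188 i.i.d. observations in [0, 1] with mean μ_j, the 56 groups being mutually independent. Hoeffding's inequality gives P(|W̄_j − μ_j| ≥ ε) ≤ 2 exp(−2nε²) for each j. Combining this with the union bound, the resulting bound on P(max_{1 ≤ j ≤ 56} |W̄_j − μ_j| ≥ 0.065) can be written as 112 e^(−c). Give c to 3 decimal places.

18.489

Union bound over the 56 events: P(max_{1 ≤ j ≤ 56} |W̄_j − μ_j| ≥ 0.065) ≤ 56·2·exp(−2nε²) = 112 exp(−2·2188·0.065²).
So c = 2·2188·0.065² = 18.4886.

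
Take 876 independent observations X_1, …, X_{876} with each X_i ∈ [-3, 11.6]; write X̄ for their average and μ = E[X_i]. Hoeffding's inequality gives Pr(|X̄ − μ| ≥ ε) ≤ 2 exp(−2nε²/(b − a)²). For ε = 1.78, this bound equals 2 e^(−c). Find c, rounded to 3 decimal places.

26.042

c = 2nε²/(b − a)² = 2·876·1.78² / 14.6² = 26.0416.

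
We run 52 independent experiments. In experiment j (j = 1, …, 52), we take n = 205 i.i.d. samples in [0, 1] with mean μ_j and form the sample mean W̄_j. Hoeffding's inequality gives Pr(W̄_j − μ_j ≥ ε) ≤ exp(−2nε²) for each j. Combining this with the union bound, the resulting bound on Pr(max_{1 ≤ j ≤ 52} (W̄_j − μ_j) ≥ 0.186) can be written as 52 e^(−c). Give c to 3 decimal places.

Union bound over the 52 events: Pr(max_{1 ≤ j ≤ 52} (W̄_j − μ_j) ≥ 0.186) ≤ 52·exp(−2nε²) = 52 exp(−2·205·0.186²).
So c = 2·205·0.186² = 14.1844.

14.184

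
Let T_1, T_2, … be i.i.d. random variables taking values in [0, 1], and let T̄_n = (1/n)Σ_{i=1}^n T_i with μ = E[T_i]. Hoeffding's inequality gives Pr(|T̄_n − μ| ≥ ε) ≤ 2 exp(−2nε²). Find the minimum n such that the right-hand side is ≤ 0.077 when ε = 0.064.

Require 2·exp(−2nε²) ≤ 0.077, i.e. 2nε² ≥ ln(2/0.077) = 3.257097.
So n ≥ 3.257097 / (2·0.064²) = 397.595.
The smallest integer n is 398.

398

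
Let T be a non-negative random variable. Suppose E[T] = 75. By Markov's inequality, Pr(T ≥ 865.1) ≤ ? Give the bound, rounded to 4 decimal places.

Markov's inequality: for a non-negative random variable, Pr(T ≥ a) ≤ E[T]/a.
Here E[T] = 75 and a = 865.1, so the bound is 75/865.1 = 0.0867.

0.0867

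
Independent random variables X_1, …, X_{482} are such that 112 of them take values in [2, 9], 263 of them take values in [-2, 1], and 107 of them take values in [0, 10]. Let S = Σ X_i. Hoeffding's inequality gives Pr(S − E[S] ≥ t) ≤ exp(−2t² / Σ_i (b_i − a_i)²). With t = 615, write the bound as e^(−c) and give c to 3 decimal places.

Σ(b_i − a_i)² = 112·7² + 263·3² + 107·10² = 18555.
c = 2t² / 18555 = 2·615² / 18555 = 40.7680.

40.768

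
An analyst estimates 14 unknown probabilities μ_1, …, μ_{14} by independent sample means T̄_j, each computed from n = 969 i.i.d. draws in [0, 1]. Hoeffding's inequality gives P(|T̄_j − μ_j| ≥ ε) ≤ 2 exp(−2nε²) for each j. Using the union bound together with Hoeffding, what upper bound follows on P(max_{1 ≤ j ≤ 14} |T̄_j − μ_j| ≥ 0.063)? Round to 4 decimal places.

Per-experiment Hoeffding bound: 2·exp(−2·969·0.063²) = 2·exp(−7.69192) = 0.000913.
Union bound over 14 events: 14·0.000913 = 0.01278.

0.0128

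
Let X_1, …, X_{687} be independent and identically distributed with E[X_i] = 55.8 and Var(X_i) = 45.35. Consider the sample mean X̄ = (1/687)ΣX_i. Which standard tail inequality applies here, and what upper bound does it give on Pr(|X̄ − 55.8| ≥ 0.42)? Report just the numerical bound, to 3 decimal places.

With mean and variance of each term known, Chebyshev's inequality bounds the deviation of the sum (or sample mean).
Var(X̄) = Var(X_i)/n = 45.35/687 = 0.066012.
Chebyshev: Pr(|X̄ − 55.8| ≥ 0.42) ≤ Var(X̄)/(0.42)² = 45.35/(687·0.42²) = 0.3742.

0.374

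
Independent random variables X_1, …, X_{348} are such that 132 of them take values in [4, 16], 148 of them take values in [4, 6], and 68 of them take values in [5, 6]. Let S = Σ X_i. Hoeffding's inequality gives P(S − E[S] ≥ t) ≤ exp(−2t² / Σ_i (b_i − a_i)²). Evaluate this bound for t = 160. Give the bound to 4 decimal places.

Σ(b_i − a_i)² = 132·12² + 148·2² + 68·1² = 19668.
Exponent = 2·160² / 19668 = 2.60321.
Bound = exp(−2.60321) = 0.07404.

0.0740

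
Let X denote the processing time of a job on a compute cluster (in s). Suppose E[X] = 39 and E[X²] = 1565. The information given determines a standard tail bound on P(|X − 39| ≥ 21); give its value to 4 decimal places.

0.0998

The first two moments determine the variance, so Chebyshev's inequality is the sharpest standard bound available.
Var(X) = E[X²] − (E[X])² = 1565 − 1521 = 44.
Chebyshev's inequality: P(|X − μ| ≥ t) ≤ Var(X)/t² = 44/441 = 0.0998.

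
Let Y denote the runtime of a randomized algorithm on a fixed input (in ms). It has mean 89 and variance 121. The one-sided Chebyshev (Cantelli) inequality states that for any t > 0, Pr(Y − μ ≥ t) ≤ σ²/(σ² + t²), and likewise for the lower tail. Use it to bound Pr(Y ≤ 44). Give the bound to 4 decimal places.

Here σ² = 121 and t = 45, so σ² + t² = 2146.
Cantelli's bound: 121/2146 = 0.0564.

0.0564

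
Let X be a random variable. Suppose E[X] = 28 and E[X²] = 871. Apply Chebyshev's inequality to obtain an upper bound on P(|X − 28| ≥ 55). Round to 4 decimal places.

Var(X) = E[X²] − (E[X])² = 871 − 784 = 87.
Chebyshev's inequality: P(|X − μ| ≥ t) ≤ Var(X)/t² = 87/3025 = 0.0288.

0.0288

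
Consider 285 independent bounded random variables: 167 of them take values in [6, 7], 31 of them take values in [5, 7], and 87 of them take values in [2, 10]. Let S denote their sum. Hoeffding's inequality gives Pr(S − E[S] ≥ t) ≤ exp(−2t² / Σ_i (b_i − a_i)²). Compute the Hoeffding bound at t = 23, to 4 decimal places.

Σ(b_i − a_i)² = 167·1² + 31·2² + 87·8² = 5859.
Exponent = 2·23² / 5859 = 0.18058.
Bound = exp(−0.18058) = 0.83479.

0.8348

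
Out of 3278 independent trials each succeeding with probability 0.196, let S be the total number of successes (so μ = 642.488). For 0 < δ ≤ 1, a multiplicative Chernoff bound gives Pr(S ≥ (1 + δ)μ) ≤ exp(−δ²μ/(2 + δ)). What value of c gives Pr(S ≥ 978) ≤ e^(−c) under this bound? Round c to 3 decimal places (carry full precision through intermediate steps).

69.466

Write 978 = (1 + δ)μ, so δ = 978/642.488 − 1 = 0.5222074…
Then the exponent is δ²μ/(2 + δ) = (978 − μ)² / (μ·(2 + δ)) = 69.465681.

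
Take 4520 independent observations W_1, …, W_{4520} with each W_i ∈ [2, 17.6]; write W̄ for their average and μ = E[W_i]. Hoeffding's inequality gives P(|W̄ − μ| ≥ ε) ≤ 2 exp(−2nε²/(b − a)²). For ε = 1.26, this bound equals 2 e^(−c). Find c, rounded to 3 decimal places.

c = 2nε²/(b − a)² = 2·4520·1.26² / 15.6² = 58.9740.

58.974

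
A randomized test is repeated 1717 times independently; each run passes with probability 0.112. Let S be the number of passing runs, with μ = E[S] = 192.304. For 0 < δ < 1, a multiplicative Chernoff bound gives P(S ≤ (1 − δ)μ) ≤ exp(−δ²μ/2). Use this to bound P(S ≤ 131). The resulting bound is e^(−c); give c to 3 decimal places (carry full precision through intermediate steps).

Write 131 = (1 − δ)μ, so δ = 1 − 131/192.304 = 0.3187869…
Then the exponent is δ²μ/2 = (μ − 131)²/(2μ) = 9.771457.

9.771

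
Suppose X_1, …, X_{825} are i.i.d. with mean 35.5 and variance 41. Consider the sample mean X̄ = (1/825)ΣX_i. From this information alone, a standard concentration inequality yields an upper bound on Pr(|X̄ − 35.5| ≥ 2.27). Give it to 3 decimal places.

With mean and variance of each term known, Chebyshev's inequality bounds the deviation of the sum (or sample mean).
Var(X̄) = Var(X_i)/n = 41/825 = 0.049697.
Chebyshev: Pr(|X̄ − 35.5| ≥ 2.27) ≤ Var(X̄)/(2.27)² = 41/(825·2.27²) = 0.0096.

0.010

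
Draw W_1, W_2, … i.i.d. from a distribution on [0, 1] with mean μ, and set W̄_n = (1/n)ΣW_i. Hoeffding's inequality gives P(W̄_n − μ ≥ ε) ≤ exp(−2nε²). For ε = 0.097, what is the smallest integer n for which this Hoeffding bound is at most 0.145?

103

Require exp(−2nε²) ≤ 0.145, i.e. 2nε² ≥ ln(1/0.145) = 1.931022.
So n ≥ 1.931022 / (2·0.097²) = 102.616.
The smallest integer n is 103.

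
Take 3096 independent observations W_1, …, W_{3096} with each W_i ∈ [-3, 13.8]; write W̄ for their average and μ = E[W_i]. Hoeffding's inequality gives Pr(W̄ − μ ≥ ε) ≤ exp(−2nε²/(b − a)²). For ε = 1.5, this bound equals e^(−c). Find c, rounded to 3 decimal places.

49.362

c = 2nε²/(b − a)² = 2·3096·1.5² / 16.8² = 49.3622.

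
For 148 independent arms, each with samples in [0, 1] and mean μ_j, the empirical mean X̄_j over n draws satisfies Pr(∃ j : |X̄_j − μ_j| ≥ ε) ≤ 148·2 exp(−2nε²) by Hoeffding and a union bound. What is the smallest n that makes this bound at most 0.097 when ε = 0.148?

184

Need 2·148·exp(−2nε²) ≤ 0.097, i.e. exp(−2nε²) ≤ 0.097/296.
So 2nε² ≥ ln(296/0.097) = 8.023404.
Hence n ≥ 8.023404/(2·0.148²) = 183.149.
The smallest integer n is 184.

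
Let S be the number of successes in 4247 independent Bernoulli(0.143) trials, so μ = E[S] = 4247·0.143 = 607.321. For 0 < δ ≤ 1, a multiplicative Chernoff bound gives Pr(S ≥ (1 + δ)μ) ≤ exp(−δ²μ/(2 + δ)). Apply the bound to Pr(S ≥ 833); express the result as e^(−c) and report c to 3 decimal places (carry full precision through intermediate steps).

Write 833 = (1 + δ)μ, so δ = 833/607.321 − 1 = 0.3715976…
Then the exponent is δ²μ/(2 + δ) = (833 − μ)² / (μ·(2 + δ)) = 35.360875.

35.361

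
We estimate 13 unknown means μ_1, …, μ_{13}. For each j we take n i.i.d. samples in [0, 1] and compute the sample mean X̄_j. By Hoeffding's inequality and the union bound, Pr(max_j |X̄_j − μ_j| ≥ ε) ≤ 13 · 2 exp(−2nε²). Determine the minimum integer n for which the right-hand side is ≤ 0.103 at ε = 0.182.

Need 2·13·exp(−2nε²) ≤ 0.103, i.e. exp(−2nε²) ≤ 0.103/26.
So 2nε² ≥ ln(26/0.103) = 5.531123.
Hence n ≥ 5.531123/(2·0.182²) = 83.491.
The smallest integer n is 84.

84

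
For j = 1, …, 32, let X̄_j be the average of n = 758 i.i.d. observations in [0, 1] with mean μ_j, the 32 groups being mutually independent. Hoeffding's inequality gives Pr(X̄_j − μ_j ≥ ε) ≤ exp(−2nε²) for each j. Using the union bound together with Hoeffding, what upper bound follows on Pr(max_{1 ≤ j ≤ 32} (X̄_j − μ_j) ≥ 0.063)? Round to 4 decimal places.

0.0780

Per-experiment Hoeffding bound: exp(−2·758·0.063²) = exp(−6.01700) = 0.002437.
Union bound over 32 events: 32·0.002437 = 0.07798.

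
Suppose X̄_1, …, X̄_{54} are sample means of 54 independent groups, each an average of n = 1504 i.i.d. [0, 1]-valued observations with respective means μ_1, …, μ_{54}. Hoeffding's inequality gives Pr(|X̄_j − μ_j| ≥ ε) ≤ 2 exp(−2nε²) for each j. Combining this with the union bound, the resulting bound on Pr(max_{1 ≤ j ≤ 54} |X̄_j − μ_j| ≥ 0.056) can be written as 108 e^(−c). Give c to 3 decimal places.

9.433

Union bound over the 54 events: Pr(max_{1 ≤ j ≤ 54} |X̄_j − μ_j| ≥ 0.056) ≤ 54·2·exp(−2nε²) = 108 exp(−2·1504·0.056²).
So c = 2·1504·0.056² = 9.4331.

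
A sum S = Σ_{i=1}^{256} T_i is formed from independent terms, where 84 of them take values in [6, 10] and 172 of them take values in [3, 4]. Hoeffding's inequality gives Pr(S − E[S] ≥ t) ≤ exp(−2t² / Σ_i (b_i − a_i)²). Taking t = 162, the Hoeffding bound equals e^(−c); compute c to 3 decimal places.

Σ(b_i − a_i)² = 84·4² + 172·1² = 1516.
c = 2t² / 1516 = 2·162² / 1516 = 34.6227.

34.623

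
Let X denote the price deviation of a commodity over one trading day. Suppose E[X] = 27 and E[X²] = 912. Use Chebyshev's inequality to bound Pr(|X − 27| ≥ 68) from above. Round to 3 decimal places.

0.040

Var(X) = E[X²] − (E[X])² = 912 − 729 = 183.
Chebyshev's inequality: Pr(|X − μ| ≥ t) ≤ Var(X)/t² = 183/4624 = 0.0396.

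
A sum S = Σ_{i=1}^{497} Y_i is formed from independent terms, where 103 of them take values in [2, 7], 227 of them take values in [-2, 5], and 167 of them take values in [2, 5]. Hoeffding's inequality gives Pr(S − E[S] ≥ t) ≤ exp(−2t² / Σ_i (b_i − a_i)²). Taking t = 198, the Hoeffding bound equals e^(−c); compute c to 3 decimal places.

Σ(b_i − a_i)² = 103·5² + 227·7² + 167·3² = 15201.
c = 2t² / 15201 = 2·198² / 15201 = 5.1581.

5.158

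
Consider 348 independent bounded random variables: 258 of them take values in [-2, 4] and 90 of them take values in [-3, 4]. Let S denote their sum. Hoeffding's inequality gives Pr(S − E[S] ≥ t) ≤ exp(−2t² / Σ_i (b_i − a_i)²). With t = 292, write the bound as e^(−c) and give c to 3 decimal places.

12.449

Σ(b_i − a_i)² = 258·6² + 90·7² = 13698.
c = 2t² / 13698 = 2·292² / 13698 = 12.4491.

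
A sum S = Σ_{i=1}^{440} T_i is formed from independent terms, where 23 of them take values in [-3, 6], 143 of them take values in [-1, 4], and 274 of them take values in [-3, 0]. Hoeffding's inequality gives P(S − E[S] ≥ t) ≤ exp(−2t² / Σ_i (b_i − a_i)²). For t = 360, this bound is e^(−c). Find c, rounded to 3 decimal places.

32.794

Σ(b_i − a_i)² = 23·9² + 143·5² + 274·3² = 7904.
c = 2t² / 7904 = 2·360² / 7904 = 32.7935.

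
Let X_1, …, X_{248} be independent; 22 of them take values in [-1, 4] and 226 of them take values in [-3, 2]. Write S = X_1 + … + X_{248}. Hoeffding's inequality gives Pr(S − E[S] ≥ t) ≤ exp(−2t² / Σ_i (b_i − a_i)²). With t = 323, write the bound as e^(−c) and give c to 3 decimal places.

33.655

Σ(b_i − a_i)² = 22·5² + 226·5² = 6200.
c = 2t² / 6200 = 2·323² / 6200 = 33.6545.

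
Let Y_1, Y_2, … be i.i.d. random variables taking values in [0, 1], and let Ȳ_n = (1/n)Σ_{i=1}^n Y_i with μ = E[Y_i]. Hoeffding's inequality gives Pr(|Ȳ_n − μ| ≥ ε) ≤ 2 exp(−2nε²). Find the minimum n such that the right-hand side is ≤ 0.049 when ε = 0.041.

Require 2·exp(−2nε²) ≤ 0.049, i.e. 2nε² ≥ ln(2/0.049) = 3.709082.
So n ≥ 3.709082 / (2·0.041²) = 1103.237.
The smallest integer n is 1104.

1104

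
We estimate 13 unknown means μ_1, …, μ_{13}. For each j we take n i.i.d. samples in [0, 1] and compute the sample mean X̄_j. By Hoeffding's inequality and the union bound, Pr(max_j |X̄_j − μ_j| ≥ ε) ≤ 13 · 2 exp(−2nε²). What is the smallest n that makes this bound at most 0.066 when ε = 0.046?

1413

Need 2·13·exp(−2nε²) ≤ 0.066, i.e. exp(−2nε²) ≤ 0.066/26.
So 2nε² ≥ ln(26/0.066) = 5.976197.
Hence n ≥ 5.976197/(2·0.046²) = 1412.145.
The smallest integer n is 1413.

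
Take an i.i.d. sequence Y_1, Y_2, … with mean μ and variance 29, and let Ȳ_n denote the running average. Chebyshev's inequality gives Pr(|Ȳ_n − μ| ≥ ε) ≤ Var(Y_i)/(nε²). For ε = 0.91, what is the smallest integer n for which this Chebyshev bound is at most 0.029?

Require 29/(n·0.91²) ≤ 0.029, i.e. n ≥ 29/(0.029·0.91²) = 1207.584.
The smallest integer n is 1208.

1208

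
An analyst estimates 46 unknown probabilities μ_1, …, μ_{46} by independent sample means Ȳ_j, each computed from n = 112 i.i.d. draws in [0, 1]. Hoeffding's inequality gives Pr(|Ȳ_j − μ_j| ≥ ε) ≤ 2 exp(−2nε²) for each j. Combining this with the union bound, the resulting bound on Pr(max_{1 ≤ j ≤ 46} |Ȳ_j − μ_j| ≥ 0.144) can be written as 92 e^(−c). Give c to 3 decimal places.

4.645

Union bound over the 46 events: Pr(max_{1 ≤ j ≤ 46} |Ȳ_j − μ_j| ≥ 0.144) ≤ 46·2·exp(−2nε²) = 92 exp(−2·112·0.144²).
So c = 2·112·0.144² = 4.6449.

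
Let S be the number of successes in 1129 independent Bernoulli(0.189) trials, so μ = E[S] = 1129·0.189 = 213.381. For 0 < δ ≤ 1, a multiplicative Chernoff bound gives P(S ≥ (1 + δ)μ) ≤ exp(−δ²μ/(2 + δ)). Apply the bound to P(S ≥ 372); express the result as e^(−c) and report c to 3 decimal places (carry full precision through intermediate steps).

42.981

Write 372 = (1 + δ)μ, so δ = 372/213.381 − 1 = 0.7433605…
Then the exponent is δ²μ/(2 + δ) = (372 − μ)² / (μ·(2 + δ)) = 42.980533.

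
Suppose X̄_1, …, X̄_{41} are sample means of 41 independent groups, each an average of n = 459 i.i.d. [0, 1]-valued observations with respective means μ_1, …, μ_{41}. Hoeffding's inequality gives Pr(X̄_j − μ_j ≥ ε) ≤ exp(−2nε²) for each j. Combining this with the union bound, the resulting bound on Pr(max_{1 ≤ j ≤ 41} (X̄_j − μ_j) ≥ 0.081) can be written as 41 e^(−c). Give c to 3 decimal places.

Union bound over the 41 events: Pr(max_{1 ≤ j ≤ 41} (X̄_j − μ_j) ≥ 0.081) ≤ 41·exp(−2nε²) = 41 exp(−2·459·0.081²).
So c = 2·459·0.081² = 6.0230.

6.023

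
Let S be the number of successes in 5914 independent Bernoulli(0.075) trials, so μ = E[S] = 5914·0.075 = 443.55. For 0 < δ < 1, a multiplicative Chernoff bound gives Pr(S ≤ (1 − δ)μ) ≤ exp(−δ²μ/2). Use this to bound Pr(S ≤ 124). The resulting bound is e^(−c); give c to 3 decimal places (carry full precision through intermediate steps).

115.108

Write 124 = (1 − δ)μ, so δ = 1 − 124/443.55 = 0.7204374…
Then the exponent is δ²μ/2 = (μ − 124)²/(2μ) = 115.107882.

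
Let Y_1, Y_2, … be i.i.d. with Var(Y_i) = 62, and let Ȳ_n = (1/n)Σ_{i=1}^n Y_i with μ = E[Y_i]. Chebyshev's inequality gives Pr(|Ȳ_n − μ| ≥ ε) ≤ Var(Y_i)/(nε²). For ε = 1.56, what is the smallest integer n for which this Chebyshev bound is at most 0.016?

Require 62/(n·1.56²) ≤ 0.016, i.e. n ≥ 62/(0.016·1.56²) = 1592.291.
The smallest integer n is 1593.

1593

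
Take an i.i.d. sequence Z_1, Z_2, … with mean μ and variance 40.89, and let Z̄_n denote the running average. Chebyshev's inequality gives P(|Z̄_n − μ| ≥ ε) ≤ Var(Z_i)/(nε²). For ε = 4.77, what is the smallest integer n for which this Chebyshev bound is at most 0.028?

Require 40.89/(n·4.77²) ≤ 0.028, i.e. n ≥ 40.89/(0.028·4.77²) = 64.183.
The smallest integer n is 65.

65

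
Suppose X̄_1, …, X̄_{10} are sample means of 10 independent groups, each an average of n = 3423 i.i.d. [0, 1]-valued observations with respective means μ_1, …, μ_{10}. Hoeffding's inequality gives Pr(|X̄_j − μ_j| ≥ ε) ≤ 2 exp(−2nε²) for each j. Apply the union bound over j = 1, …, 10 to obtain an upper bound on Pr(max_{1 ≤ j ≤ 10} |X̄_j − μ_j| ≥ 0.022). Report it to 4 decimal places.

Per-experiment Hoeffding bound: 2·exp(−2·3423·0.022²) = 2·exp(−3.31346) = 0.07278.
Union bound over 10 events: 10·0.07278 = 0.72780.

0.7278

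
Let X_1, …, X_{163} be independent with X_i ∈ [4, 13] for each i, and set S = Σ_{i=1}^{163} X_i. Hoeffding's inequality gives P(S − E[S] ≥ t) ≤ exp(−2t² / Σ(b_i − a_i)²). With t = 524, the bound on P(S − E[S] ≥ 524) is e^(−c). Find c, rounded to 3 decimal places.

41.593

Σ(b_i − a_i)² = 163·(9)² = 13203.
c = 2t²/13203 = 2·524²/13203 = 41.5930.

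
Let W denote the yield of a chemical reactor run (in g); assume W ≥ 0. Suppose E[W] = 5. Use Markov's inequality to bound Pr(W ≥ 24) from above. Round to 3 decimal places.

Markov's inequality: for a non-negative random variable, Pr(W ≥ a) ≤ E[W]/a.
Here E[W] = 5 and a = 24, so the bound is 5/24 = 0.2083.

0.208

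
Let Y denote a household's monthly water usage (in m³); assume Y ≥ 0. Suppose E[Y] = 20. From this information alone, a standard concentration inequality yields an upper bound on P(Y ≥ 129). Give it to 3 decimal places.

0.155

Only the mean of a non-negative variable is known, so Markov's inequality is the applicable tail bound.
Markov's inequality: for a non-negative random variable, P(Y ≥ a) ≤ E[Y]/a.
Here E[Y] = 20 and a = 129, so the bound is 20/129 = 0.1550.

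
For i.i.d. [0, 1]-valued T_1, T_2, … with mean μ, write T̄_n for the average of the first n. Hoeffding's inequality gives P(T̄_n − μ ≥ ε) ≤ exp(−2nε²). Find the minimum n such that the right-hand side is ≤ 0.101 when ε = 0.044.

Require exp(−2nε²) ≤ 0.101, i.e. 2nε² ≥ ln(1/0.101) = 2.292635.
So n ≥ 2.292635 / (2·0.044²) = 592.106.
The smallest integer n is 593.

593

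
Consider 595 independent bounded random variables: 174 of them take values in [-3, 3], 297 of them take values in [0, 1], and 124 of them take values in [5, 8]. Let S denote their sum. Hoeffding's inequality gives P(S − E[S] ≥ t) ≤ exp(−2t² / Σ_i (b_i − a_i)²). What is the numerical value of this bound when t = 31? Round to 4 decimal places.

Σ(b_i − a_i)² = 174·6² + 297·1² + 124·3² = 7677.
Exponent = 2·31² / 7677 = 0.25036.
Bound = exp(−0.25036) = 0.77852.

0.7785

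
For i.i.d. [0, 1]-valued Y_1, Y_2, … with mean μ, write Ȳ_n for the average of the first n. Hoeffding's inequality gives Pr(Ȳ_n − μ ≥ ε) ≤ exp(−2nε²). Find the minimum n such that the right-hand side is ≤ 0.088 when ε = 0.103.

Require exp(−2nε²) ≤ 0.088, i.e. 2nε² ≥ ln(1/0.088) = 2.430418.
So n ≥ 2.430418 / (2·0.103²) = 114.545.
The smallest integer n is 115.

115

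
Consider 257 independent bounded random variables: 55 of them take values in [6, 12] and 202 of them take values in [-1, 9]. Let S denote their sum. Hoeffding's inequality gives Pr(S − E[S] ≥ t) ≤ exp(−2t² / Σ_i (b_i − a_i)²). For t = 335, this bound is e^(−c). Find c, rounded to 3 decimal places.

Σ(b_i − a_i)² = 55·6² + 202·10² = 22180.
c = 2t² / 22180 = 2·335² / 22180 = 10.1195.

10.119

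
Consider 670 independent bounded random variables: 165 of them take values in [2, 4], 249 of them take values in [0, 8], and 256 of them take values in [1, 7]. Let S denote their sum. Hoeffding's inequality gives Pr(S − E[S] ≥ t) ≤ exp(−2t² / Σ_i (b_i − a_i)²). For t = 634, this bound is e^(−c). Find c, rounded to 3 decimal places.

Σ(b_i − a_i)² = 165·2² + 249·8² + 256·6² = 25812.
c = 2t² / 25812 = 2·634² / 25812 = 31.1449.

31.145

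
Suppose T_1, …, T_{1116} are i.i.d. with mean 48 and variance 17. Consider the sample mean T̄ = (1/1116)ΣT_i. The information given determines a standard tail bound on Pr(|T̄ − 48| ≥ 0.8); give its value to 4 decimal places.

With mean and variance of each term known, Chebyshev's inequality bounds the deviation of the sum (or sample mean).
Var(T̄) = Var(T_i)/n = 17/1116 = 0.015233.
Chebyshev: Pr(|T̄ − 48| ≥ 0.8) ≤ Var(T̄)/(0.8)² = 17/(1116·0.8²) = 0.0238.

0.0238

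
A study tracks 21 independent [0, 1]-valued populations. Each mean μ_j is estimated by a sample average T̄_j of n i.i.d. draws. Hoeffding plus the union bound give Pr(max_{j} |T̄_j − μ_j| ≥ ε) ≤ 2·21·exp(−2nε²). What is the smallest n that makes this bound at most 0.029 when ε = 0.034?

Need 2·21·exp(−2nε²) ≤ 0.029, i.e. exp(−2nε²) ≤ 0.029/42.
So 2nε² ≥ ln(42/0.029) = 7.278129.
Hence n ≥ 7.278129/(2·0.034²) = 3147.980.
The smallest integer n is 3148.

3148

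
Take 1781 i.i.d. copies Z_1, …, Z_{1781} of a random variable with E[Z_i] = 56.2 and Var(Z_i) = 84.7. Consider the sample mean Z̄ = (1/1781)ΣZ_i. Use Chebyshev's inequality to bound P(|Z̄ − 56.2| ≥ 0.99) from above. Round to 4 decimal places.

0.0485

Var(Z̄) = Var(Z_i)/n = 84.7/1781 = 0.047558.
Chebyshev: P(|Z̄ − 56.2| ≥ 0.99) ≤ Var(Z̄)/(0.99)² = 84.7/(1781·0.99²) = 0.0485.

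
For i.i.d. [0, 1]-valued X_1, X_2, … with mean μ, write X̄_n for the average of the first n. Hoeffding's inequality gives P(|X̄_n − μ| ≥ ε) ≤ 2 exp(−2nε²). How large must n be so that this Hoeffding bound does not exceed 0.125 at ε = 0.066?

Require 2·exp(−2nε²) ≤ 0.125, i.e. 2nε² ≥ ln(2/0.125) = 2.772589.
So n ≥ 2.772589 / (2·0.066²) = 318.249.
The smallest integer n is 319.

319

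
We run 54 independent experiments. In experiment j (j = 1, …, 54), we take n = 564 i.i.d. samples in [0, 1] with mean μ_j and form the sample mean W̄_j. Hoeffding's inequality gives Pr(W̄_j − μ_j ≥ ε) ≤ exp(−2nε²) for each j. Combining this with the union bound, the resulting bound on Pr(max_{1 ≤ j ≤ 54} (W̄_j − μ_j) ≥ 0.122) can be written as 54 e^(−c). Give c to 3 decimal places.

16.789

Union bound over the 54 events: Pr(max_{1 ≤ j ≤ 54} (W̄_j − μ_j) ≥ 0.122) ≤ 54·exp(−2nε²) = 54 exp(−2·564·0.122²).
So c = 2·564·0.122² = 16.7892.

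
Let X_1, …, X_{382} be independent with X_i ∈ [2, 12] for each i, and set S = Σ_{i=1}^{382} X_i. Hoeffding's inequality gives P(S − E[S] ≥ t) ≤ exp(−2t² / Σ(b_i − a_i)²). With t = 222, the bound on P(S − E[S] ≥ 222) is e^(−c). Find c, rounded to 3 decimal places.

Σ(b_i − a_i)² = 382·(10)² = 38200.
c = 2t²/38200 = 2·222²/38200 = 2.5803.

2.580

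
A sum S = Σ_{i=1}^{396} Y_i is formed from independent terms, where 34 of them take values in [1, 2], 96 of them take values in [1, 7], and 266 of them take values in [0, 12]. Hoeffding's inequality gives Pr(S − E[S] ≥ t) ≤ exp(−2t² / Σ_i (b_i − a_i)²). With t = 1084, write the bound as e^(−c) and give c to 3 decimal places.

Σ(b_i − a_i)² = 34·1² + 96·6² + 266·12² = 41794.
c = 2t² / 41794 = 2·1084² / 41794 = 56.2308.

56.231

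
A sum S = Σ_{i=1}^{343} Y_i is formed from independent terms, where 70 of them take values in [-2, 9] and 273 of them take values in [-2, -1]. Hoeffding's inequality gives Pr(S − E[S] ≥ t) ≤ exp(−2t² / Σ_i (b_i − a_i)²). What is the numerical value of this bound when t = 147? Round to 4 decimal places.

Σ(b_i − a_i)² = 70·11² + 273·1² = 8743.
Exponent = 2·147² / 8743 = 4.94315.
Bound = exp(−4.94315) = 0.00713.

0.0071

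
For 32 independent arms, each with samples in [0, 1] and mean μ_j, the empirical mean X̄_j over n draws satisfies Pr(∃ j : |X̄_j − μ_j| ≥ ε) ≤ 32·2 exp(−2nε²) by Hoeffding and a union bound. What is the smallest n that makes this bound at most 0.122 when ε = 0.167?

113

Need 2·32·exp(−2nε²) ≤ 0.122, i.e. exp(−2nε²) ≤ 0.122/64.
So 2nε² ≥ ln(64/0.122) = 6.262617.
Hence n ≥ 6.262617/(2·0.167²) = 112.278.
The smallest integer n is 113.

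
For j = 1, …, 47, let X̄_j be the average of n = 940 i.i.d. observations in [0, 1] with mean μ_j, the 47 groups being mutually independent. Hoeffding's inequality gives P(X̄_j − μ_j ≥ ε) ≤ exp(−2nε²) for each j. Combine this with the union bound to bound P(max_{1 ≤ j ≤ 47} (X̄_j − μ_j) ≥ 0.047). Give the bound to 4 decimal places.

Per-experiment Hoeffding bound: exp(−2·940·0.047²) = exp(−4.15292) = 0.015718.
Union bound over 47 events: 47·0.015718 = 0.73877.

0.7388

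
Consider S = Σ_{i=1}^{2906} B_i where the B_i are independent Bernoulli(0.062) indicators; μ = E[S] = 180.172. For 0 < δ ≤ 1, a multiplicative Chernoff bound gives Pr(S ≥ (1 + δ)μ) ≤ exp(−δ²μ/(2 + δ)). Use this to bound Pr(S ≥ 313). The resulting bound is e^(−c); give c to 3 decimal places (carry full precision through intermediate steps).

Write 313 = (1 + δ)μ, so δ = 313/180.172 − 1 = 0.7372289…
Then the exponent is δ²μ/(2 + δ) = (313 − μ)² / (μ·(2 + δ)) = 35.775100.

35.775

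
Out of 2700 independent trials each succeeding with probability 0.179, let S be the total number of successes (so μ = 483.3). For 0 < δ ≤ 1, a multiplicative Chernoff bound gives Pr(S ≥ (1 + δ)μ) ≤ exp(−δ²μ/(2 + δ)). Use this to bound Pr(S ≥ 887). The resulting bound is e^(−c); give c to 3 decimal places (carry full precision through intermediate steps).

118.933

Write 887 = (1 + δ)μ, so δ = 887/483.3 − 1 = 0.835299…
Then the exponent is δ²μ/(2 + δ) = (887 − μ)² / (μ·(2 + δ)) = 118.932854.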